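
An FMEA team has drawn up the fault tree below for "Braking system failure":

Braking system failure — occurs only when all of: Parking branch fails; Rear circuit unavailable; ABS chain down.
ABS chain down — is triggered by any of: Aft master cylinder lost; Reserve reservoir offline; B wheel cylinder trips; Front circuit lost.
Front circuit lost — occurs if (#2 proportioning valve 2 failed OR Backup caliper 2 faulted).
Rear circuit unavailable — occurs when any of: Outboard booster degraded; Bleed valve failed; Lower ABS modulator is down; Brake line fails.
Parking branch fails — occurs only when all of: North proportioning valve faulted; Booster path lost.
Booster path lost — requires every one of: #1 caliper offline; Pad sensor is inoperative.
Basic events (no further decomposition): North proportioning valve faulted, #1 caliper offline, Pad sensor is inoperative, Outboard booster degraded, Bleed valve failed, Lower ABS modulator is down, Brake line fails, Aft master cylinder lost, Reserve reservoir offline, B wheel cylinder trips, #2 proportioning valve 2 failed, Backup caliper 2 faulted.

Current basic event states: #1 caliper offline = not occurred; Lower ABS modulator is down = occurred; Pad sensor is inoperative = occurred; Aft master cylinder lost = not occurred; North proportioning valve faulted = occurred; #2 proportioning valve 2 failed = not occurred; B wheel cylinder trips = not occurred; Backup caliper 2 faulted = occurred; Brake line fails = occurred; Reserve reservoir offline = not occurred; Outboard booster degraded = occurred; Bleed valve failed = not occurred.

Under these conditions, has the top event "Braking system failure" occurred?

Booster path lost [AND]: #1 caliper offline=not, Pad sensor is inoperative=occurs → not all inputs occur → does not occur.
Parking branch fails [AND]: North proportioning valve faulted=occurs, Booster path lost=not → not all inputs occur → does not occur.
Rear circuit unavailable [OR]: Outboard booster degraded=occurs, Bleed valve failed=not, Lower ABS modulator is down=occurs, Brake line fails=occurs → at least one input occurs → occurs.
Front circuit lost [OR]: #2 proportioning valve 2 failed=not, Backup caliper 2 faulted=occurs → at least one input occurs → occurs.
ABS chain down [OR]: Aft master cylinder lost=not, Reserve reservoir offline=not, B wheel cylinder trips=not, Front circuit lost=occurs → at least one input occurs → occurs.
Braking system failure [AND]: Parking branch fails=not, Rear circuit unavailable=occurs, ABS chain down=occurs → not all inputs occur → does not occur.

No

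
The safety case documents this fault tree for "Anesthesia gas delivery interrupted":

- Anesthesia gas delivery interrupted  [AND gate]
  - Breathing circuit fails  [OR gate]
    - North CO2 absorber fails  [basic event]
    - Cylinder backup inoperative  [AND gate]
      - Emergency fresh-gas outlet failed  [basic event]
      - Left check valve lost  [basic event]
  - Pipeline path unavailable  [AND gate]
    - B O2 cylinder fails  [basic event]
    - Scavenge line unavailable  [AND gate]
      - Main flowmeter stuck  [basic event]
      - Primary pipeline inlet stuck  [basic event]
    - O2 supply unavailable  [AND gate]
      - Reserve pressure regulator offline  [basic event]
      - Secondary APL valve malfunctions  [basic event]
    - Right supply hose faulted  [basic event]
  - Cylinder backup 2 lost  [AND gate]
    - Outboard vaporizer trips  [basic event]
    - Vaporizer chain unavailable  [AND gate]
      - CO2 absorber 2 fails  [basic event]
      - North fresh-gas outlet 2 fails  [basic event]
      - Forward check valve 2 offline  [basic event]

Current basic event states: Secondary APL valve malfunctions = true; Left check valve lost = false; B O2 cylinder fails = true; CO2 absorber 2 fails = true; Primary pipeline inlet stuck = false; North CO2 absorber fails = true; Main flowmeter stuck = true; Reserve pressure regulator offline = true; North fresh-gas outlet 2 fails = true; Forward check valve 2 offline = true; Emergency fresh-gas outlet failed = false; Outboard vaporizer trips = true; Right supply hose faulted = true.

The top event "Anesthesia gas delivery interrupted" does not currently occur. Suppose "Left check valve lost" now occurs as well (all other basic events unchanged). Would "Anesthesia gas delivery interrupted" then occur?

No

Counterfactual: set "Left check valve lost" to occurred.
Cylinder backup inoperative [AND]: Emergency fresh-gas outlet failed=not, Left check valve lost=occurs → not all inputs occur → does not occur.
Breathing circuit fails [OR]: North CO2 absorber fails=occurs, Cylinder backup inoperative=not → at least one input occurs → occurs.
Scavenge line unavailable [AND]: Main flowmeter stuck=occurs, Primary pipeline inlet stuck=not → not all inputs occur → does not occur.
O2 supply unavailable [AND]: Reserve pressure regulator offline=occurs, Secondary APL valve malfunctions=occurs → all inputs occur → occurs.
Pipeline path unavailable [AND]: B O2 cylinder fails=occurs, Scavenge line unavailable=not, O2 supply unavailable=occurs, Right supply hose faulted=occurs → not all inputs occur → does not occur.
Vaporizer chain unavailable [AND]: CO2 absorber 2 fails=occurs, North fresh-gas outlet 2 fails=occurs, Forward check valve 2 offline=occurs → all inputs occur → occurs.
Cylinder backup 2 lost [AND]: Outboard vaporizer trips=occurs, Vaporizer chain unavailable=occurs → all inputs occur → occurs.
Anesthesia gas delivery interrupted [AND]: Breathing circuit fails=occurs, Pipeline path unavailable=not, Cylinder backup 2 lost=occurs → not all inputs occur → does not occur.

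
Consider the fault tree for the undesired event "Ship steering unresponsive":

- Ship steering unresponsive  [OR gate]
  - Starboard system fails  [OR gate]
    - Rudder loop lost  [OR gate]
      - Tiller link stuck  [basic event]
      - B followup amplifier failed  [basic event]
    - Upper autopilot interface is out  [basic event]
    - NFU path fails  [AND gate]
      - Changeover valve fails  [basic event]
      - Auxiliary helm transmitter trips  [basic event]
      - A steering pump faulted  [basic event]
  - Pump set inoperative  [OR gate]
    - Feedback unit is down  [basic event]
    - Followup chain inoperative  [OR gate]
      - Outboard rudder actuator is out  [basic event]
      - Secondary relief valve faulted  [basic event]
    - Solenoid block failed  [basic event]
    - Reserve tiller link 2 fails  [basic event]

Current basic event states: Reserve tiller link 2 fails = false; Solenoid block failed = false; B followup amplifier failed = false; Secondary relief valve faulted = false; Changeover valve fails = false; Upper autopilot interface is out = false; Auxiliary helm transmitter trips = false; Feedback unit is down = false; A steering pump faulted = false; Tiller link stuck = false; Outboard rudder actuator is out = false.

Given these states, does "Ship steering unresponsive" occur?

No

Rudder loop lost [OR]: Tiller link stuck=not, B followup amplifier failed=not → no input occurs → does not occur.
NFU path fails [AND]: Changeover valve fails=not, Auxiliary helm transmitter trips=not, A steering pump faulted=not → not all inputs occur → does not occur.
Starboard system fails [OR]: Rudder loop lost=not, Upper autopilot interface is out=not, NFU path fails=not → no input occurs → does not occur.
Followup chain inoperative [OR]: Outboard rudder actuator is out=not, Secondary relief valve faulted=not → no input occurs → does not occur.
Pump set inoperative [OR]: Feedback unit is down=not, Followup chain inoperative=not, Solenoid block failed=not, Reserve tiller link 2 fails=not → no input occurs → does not occur.
Ship steering unresponsive [OR]: Starboard system fails=not, Pump set inoperative=not → no input occurs → does not occur.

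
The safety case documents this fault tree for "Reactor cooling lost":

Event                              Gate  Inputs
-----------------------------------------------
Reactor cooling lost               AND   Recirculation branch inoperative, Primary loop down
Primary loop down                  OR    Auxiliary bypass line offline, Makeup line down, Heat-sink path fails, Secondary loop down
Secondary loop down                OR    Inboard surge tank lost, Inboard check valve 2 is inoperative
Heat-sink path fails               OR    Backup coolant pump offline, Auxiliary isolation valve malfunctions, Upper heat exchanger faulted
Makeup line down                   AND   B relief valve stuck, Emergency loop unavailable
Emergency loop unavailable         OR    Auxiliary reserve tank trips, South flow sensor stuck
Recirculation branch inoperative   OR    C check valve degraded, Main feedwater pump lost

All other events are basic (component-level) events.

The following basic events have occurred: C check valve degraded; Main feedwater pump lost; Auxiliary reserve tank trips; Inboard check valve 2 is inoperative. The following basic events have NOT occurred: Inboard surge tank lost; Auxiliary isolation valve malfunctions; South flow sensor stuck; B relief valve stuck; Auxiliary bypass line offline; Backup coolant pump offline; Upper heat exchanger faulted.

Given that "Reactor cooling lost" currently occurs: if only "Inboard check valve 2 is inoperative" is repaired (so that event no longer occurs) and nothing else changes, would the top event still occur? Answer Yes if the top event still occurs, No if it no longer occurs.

Counterfactual: set "Inboard check valve 2 is inoperative" to not occurred.
Recirculation branch inoperative [OR]: C check valve degraded=occurs, Main feedwater pump lost=occurs → at least one input occurs → occurs.
Emergency loop unavailable [OR]: Auxiliary reserve tank trips=occurs, South flow sensor stuck=not → at least one input occurs → occurs.
Makeup line down [AND]: B relief valve stuck=not, Emergency loop unavailable=occurs → not all inputs occur → does not occur.
Heat-sink path fails [OR]: Backup coolant pump offline=not, Auxiliary isolation valve malfunctions=not, Upper heat exchanger faulted=not → no input occurs → does not occur.
Secondary loop down [OR]: Inboard surge tank lost=not, Inboard check valve 2 is inoperative=not → no input occurs → does not occur.
Primary loop down [OR]: Auxiliary bypass line offline=not, Makeup line down=not, Heat-sink path fails=not, Secondary loop down=not → no input occurs → does not occur.
Reactor cooling lost [AND]: Recirculation branch inoperative=occurs, Primary loop down=not → not all inputs occur → does not occur.

No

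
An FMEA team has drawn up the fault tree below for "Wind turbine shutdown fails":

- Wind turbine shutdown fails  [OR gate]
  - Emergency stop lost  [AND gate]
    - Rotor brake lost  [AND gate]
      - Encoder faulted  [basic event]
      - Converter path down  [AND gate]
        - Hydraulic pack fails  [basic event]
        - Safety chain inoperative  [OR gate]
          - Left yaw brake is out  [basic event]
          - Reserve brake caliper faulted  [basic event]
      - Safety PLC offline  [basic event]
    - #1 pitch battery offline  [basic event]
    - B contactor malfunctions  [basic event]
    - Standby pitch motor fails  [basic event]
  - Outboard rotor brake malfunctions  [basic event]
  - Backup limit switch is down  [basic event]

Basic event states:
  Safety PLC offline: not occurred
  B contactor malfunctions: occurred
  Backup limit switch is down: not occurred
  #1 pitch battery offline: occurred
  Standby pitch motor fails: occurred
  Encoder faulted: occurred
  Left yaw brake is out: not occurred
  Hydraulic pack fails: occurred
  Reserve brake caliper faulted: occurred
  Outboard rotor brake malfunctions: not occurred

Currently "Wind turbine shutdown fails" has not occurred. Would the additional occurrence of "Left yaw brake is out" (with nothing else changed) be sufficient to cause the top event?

Counterfactual: set "Left yaw brake is out" to occurred.
Safety chain inoperative [OR]: Left yaw brake is out=occurs, Reserve brake caliper faulted=occurs → at least one input occurs → occurs.
Converter path down [AND]: Hydraulic pack fails=occurs, Safety chain inoperative=occurs → all inputs occur → occurs.
Rotor brake lost [AND]: Encoder faulted=occurs, Converter path down=occurs, Safety PLC offline=not → not all inputs occur → does not occur.
Emergency stop lost [AND]: Rotor brake lost=not, #1 pitch battery offline=occurs, B contactor malfunctions=occurs, Standby pitch motor fails=occurs → not all inputs occur → does not occur.
Wind turbine shutdown fails [OR]: Emergency stop lost=not, Outboard rotor brake malfunctions=not, Backup limit switch is down=not → no input occurs → does not occur.

No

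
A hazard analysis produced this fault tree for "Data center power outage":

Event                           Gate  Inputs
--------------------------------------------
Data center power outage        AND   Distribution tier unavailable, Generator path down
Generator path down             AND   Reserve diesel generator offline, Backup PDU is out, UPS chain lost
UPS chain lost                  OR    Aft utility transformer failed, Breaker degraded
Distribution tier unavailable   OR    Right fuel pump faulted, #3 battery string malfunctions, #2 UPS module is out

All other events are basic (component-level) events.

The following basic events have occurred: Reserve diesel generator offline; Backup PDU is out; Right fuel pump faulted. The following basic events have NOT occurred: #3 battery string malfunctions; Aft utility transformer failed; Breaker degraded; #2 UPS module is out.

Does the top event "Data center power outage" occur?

Distribution tier unavailable [OR]: Right fuel pump faulted=occurs, #3 battery string malfunctions=not, #2 UPS module is out=not → at least one input occurs → occurs.
UPS chain lost [OR]: Aft utility transformer failed=not, Breaker degraded=not → no input occurs → does not occur.
Generator path down [AND]: Reserve diesel generator offline=occurs, Backup PDU is out=occurs, UPS chain lost=not → not all inputs occur → does not occur.
Data center power outage [AND]: Distribution tier unavailable=occurs, Generator path down=not → not all inputs occur → does not occur.

No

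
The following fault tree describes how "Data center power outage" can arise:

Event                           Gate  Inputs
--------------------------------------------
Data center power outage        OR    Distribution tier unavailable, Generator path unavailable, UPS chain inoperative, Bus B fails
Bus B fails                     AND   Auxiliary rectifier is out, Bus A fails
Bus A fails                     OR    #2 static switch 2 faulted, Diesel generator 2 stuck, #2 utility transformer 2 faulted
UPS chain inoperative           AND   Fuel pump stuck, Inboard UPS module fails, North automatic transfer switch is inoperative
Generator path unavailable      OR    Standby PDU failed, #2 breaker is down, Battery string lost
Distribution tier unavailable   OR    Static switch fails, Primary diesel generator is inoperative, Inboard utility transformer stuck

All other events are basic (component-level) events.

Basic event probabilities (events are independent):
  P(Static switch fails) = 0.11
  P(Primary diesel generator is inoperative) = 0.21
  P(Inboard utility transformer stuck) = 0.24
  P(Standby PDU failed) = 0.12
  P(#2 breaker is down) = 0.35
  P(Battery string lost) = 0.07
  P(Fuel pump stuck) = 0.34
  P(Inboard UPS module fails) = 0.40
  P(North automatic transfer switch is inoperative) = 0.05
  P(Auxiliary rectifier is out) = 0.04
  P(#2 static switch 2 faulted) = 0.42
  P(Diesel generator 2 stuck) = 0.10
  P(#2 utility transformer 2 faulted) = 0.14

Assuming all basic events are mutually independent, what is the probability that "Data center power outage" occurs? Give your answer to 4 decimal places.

P(Distribution tier unavailable) [OR] = 1 − (1−0.11) × (1−0.21) × (1−0.24) = 0.465644
P(Generator path unavailable) [OR] = 1 − (1−0.12) × (1−0.35) × (1−0.07) = 0.468040
P(UPS chain inoperative) [AND] = 0.34 × 0.40 × 0.05 = 0.006800
P(Bus A fails) [OR] = 1 − (1−0.42) × (1−0.10) × (1−0.14) = 0.551080
P(Bus B fails) [AND] = 0.04 × 0.551080 = 0.022043
P(Data center power outage) [OR] = 1 − (1−0.465644) × (1−0.468040) × (1−0.006800) × (1−0.022043) = 0.723900
Rounded to 4 decimal places: P(Data center power outage) ≈ 0.7239.

0.7239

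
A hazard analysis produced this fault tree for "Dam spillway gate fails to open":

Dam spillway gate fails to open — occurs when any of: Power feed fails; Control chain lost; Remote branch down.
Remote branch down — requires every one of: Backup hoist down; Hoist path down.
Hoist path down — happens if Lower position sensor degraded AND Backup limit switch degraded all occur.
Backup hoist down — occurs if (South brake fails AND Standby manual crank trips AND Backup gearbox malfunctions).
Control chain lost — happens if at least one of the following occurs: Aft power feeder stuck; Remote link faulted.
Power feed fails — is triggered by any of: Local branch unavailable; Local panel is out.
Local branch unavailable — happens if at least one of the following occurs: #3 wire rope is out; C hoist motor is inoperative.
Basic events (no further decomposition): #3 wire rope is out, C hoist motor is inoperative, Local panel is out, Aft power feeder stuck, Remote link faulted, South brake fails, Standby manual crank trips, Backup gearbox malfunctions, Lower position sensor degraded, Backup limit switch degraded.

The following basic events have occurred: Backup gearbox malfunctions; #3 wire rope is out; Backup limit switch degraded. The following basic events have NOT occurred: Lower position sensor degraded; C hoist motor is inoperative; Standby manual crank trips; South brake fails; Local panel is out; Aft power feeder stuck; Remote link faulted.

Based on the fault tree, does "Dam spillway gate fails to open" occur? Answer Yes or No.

Yes

Local branch unavailable [OR]: #3 wire rope is out=occurs, C hoist motor is inoperative=not → at least one input occurs → occurs.
Power feed fails [OR]: Local branch unavailable=occurs, Local panel is out=not → at least one input occurs → occurs.
Control chain lost [OR]: Aft power feeder stuck=not, Remote link faulted=not → no input occurs → does not occur.
Backup hoist down [AND]: South brake fails=not, Standby manual crank trips=not, Backup gearbox malfunctions=occurs → not all inputs occur → does not occur.
Hoist path down [AND]: Lower position sensor degraded=not, Backup limit switch degraded=occurs → not all inputs occur → does not occur.
Remote branch down [AND]: Backup hoist down=not, Hoist path down=not → not all inputs occur → does not occur.
Dam spillway gate fails to open [OR]: Power feed fails=occurs, Control chain lost=not, Remote branch down=not → at least one input occurs → occurs.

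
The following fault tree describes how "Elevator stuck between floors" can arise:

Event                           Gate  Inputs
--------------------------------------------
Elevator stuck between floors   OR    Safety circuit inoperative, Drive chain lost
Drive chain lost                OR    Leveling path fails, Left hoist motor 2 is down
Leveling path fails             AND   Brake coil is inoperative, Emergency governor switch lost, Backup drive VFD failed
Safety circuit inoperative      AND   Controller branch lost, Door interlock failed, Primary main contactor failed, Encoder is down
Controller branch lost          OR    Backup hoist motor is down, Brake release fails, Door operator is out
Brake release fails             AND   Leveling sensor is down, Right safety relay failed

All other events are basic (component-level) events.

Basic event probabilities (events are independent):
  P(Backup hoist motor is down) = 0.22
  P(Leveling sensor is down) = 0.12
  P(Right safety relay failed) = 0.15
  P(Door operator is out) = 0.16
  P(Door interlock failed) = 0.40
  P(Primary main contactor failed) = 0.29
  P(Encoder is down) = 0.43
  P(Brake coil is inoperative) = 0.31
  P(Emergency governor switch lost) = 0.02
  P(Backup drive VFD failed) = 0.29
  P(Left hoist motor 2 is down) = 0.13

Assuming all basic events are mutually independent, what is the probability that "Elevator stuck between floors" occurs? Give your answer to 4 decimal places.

0.1470

P(Brake release fails) [AND] = 0.12 × 0.15 = 0.018000
P(Controller branch lost) [OR] = 1 − (1−0.22) × (1−0.018000) × (1−0.16) = 0.356594
P(Safety circuit inoperative) [AND] = 0.356594 × 0.40 × 0.29 × 0.43 = 0.017787
P(Leveling path fails) [AND] = 0.31 × 0.02 × 0.29 = 0.001798
P(Drive chain lost) [OR] = 1 − (1−0.001798) × (1−0.13) = 0.131564
P(Elevator stuck between floors) [OR] = 1 − (1−0.017787) × (1−0.131564) = 0.147011
Rounded to 4 decimal places: P(Elevator stuck between floors) ≈ 0.1470.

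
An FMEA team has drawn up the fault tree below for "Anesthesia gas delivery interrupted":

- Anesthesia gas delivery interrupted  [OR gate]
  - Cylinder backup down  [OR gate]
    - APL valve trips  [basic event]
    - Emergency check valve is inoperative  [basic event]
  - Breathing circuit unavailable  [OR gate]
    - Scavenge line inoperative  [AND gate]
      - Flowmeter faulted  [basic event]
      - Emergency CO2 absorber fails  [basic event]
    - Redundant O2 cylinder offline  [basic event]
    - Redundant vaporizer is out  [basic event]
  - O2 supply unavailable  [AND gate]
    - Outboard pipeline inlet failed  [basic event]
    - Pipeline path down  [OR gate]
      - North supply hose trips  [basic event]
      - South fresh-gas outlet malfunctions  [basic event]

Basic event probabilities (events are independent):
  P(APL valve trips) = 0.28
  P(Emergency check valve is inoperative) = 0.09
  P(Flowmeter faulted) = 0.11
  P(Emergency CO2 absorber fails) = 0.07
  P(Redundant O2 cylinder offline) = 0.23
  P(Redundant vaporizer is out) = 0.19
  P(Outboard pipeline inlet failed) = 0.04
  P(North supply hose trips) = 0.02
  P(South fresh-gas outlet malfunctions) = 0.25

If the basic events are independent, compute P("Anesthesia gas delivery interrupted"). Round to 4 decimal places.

P(Cylinder backup down) [OR] = 1 − (1−0.28) × (1−0.09) = 0.344800
P(Scavenge line inoperative) [AND] = 0.11 × 0.07 = 0.007700
P(Breathing circuit unavailable) [OR] = 1 − (1−0.007700) × (1−0.23) × (1−0.19) = 0.381102
P(Pipeline path down) [OR] = 1 − (1−0.02) × (1−0.25) = 0.265000
P(O2 supply unavailable) [AND] = 0.04 × 0.265000 = 0.010600
P(Anesthesia gas delivery interrupted) [OR] = 1 − (1−0.344800) × (1−0.381102) × (1−0.010600) = 0.598796
Rounded to 4 decimal places: P(Anesthesia gas delivery interrupted) ≈ 0.5988.

0.5988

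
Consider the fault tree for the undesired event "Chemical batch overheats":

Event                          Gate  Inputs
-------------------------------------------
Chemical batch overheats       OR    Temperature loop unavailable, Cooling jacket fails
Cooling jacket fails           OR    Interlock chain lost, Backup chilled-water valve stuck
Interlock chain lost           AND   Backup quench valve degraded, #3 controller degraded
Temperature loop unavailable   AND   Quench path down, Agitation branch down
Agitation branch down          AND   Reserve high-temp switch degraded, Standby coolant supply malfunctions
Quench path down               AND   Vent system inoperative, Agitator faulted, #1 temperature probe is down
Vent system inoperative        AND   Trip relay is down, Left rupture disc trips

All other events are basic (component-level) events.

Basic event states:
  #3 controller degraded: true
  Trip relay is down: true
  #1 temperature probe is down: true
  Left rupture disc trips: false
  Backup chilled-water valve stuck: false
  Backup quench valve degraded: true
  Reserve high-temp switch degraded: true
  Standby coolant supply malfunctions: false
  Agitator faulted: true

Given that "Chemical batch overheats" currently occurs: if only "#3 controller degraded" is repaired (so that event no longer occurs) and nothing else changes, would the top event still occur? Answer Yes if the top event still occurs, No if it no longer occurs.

No

Counterfactual: set "#3 controller degraded" to not occurred.
Vent system inoperative [AND]: Trip relay is down=occurs, Left rupture disc trips=not → not all inputs occur → does not occur.
Quench path down [AND]: Vent system inoperative=not, Agitator faulted=occurs, #1 temperature probe is down=occurs → not all inputs occur → does not occur.
Agitation branch down [AND]: Reserve high-temp switch degraded=occurs, Standby coolant supply malfunctions=not → not all inputs occur → does not occur.
Temperature loop unavailable [AND]: Quench path down=not, Agitation branch down=not → not all inputs occur → does not occur.
Interlock chain lost [AND]: Backup quench valve degraded=occurs, #3 controller degraded=not → not all inputs occur → does not occur.
Cooling jacket fails [OR]: Interlock chain lost=not, Backup chilled-water valve stuck=not → no input occurs → does not occur.
Chemical batch overheats [OR]: Temperature loop unavailable=not, Cooling jacket fails=not → no input occurs → does not occur.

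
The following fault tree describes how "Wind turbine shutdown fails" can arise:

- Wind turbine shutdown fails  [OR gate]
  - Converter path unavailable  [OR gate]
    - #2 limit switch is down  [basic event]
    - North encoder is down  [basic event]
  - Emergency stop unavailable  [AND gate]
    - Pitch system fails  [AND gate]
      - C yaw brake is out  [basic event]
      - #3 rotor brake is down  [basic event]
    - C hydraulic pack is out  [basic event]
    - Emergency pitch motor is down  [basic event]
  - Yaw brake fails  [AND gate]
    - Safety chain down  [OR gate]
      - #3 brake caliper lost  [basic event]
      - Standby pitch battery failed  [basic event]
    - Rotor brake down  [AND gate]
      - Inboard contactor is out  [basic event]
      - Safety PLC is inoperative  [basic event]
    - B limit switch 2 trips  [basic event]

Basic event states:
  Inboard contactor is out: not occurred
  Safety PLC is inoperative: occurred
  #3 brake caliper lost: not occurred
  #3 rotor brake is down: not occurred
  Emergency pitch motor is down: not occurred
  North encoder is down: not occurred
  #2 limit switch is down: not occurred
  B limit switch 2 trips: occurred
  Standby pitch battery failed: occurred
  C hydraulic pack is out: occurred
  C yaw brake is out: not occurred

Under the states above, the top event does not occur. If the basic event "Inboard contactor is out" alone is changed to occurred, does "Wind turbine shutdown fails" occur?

Yes

Counterfactual: set "Inboard contactor is out" to occurred.
Converter path unavailable [OR]: #2 limit switch is down=not, North encoder is down=not → no input occurs → does not occur.
Pitch system fails [AND]: C yaw brake is out=not, #3 rotor brake is down=not → not all inputs occur → does not occur.
Emergency stop unavailable [AND]: Pitch system fails=not, C hydraulic pack is out=occurs, Emergency pitch motor is down=not → not all inputs occur → does not occur.
Safety chain down [OR]: #3 brake caliper lost=not, Standby pitch battery failed=occurs → at least one input occurs → occurs.
Rotor brake down [AND]: Inboard contactor is out=occurs, Safety PLC is inoperative=occurs → all inputs occur → occurs.
Yaw brake fails [AND]: Safety chain down=occurs, Rotor brake down=occurs, B limit switch 2 trips=occurs → all inputs occur → occurs.
Wind turbine shutdown fails [OR]: Converter path unavailable=not, Emergency stop unavailable=not, Yaw brake fails=occurs → at least one input occurs → occurs.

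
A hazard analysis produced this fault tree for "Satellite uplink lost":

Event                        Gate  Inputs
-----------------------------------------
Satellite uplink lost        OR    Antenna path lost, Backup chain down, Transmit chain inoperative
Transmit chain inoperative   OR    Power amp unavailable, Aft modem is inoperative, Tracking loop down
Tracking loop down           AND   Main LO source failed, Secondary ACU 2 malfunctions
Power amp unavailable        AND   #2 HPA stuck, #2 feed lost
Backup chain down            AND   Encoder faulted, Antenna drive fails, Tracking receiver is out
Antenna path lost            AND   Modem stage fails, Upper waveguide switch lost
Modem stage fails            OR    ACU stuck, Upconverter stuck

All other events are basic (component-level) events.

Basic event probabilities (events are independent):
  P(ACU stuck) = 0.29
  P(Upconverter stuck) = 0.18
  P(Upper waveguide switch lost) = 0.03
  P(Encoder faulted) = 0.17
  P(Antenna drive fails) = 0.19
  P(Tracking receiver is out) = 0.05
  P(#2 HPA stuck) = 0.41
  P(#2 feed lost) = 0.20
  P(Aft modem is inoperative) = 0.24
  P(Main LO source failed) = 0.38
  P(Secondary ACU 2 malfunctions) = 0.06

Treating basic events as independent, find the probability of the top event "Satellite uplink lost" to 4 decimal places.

P(Modem stage fails) [OR] = 1 − (1−0.29) × (1−0.18) = 0.417800
P(Antenna path lost) [AND] = 0.417800 × 0.03 = 0.012534
P(Backup chain down) [AND] = 0.17 × 0.19 × 0.05 = 0.001615
P(Power amp unavailable) [AND] = 0.41 × 0.20 = 0.082000
P(Tracking loop down) [AND] = 0.38 × 0.06 = 0.022800
P(Transmit chain inoperative) [OR] = 1 − (1−0.082000) × (1−0.24) × (1−0.022800) = 0.318227
P(Satellite uplink lost) [OR] = 1 − (1−0.012534) × (1−0.001615) × (1−0.318227) = 0.327860
Rounded to 4 decimal places: P(Satellite uplink lost) ≈ 0.3279.

0.3279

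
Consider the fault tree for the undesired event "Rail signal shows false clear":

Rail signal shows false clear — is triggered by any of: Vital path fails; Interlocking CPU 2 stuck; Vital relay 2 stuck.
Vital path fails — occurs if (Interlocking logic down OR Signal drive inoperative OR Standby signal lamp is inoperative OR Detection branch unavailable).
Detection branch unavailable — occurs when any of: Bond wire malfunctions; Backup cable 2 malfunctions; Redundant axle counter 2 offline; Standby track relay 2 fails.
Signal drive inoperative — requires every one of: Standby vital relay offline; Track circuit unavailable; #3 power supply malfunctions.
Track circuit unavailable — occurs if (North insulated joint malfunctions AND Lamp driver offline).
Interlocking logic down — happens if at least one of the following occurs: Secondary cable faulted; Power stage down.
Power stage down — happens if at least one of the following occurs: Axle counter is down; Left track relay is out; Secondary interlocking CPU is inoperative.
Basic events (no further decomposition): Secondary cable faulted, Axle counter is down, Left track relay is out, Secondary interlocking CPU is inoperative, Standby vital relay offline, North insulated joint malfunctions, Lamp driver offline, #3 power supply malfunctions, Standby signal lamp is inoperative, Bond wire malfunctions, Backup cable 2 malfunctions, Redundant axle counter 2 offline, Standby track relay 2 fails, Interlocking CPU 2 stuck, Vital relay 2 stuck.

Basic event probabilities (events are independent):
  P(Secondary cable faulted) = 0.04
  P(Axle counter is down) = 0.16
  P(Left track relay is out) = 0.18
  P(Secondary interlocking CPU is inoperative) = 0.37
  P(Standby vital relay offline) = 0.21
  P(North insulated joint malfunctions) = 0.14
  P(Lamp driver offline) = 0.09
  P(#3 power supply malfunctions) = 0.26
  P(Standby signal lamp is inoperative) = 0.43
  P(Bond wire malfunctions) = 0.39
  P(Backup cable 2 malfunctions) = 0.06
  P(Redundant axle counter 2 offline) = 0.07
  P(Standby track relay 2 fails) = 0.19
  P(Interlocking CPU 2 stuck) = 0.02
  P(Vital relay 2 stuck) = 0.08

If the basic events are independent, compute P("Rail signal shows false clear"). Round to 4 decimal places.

P(Power stage down) [OR] = 1 − (1−0.16) × (1−0.18) × (1−0.37) = 0.566056
P(Interlocking logic down) [OR] = 1 − (1−0.04) × (1−0.566056) = 0.583414
P(Track circuit unavailable) [AND] = 0.14 × 0.09 = 0.012600
P(Signal drive inoperative) [AND] = 0.21 × 0.012600 × 0.26 = 0.000688
P(Detection branch unavailable) [OR] = 1 − (1−0.39) × (1−0.06) × (1−0.07) × (1−0.19) = 0.568058
P(Vital path fails) [OR] = 1 − (1−0.583414) × (1−0.000688) × (1−0.43) × (1−0.568058) = 0.897504
P(Rail signal shows false clear) [OR] = 1 − (1−0.897504) × (1−0.02) × (1−0.08) = 0.907590
Rounded to 4 decimal places: P(Rail signal shows false clear) ≈ 0.9076.

0.9076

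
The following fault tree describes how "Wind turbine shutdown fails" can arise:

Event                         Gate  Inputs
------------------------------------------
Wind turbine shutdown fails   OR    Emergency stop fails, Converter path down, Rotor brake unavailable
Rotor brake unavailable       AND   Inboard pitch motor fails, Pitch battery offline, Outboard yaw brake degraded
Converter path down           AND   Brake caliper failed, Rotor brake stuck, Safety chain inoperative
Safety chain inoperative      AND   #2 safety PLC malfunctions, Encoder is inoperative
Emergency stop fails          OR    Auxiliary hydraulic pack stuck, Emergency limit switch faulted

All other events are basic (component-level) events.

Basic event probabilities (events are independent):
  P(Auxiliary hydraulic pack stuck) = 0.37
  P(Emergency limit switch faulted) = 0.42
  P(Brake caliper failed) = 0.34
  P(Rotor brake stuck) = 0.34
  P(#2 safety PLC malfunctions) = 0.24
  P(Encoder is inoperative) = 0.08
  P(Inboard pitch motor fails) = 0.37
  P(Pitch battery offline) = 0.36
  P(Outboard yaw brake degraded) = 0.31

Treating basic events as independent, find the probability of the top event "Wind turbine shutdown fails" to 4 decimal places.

0.6505

P(Emergency stop fails) [OR] = 1 − (1−0.37) × (1−0.42) = 0.634600
P(Safety chain inoperative) [AND] = 0.24 × 0.08 = 0.019200
P(Converter path down) [AND] = 0.34 × 0.34 × 0.019200 = 0.002220
P(Rotor brake unavailable) [AND] = 0.37 × 0.36 × 0.31 = 0.041292
P(Wind turbine shutdown fails) [OR] = 1 − (1−0.634600) × (1−0.002220) × (1−0.041292) = 0.650466
Rounded to 4 decimal places: P(Wind turbine shutdown fails) ≈ 0.6505.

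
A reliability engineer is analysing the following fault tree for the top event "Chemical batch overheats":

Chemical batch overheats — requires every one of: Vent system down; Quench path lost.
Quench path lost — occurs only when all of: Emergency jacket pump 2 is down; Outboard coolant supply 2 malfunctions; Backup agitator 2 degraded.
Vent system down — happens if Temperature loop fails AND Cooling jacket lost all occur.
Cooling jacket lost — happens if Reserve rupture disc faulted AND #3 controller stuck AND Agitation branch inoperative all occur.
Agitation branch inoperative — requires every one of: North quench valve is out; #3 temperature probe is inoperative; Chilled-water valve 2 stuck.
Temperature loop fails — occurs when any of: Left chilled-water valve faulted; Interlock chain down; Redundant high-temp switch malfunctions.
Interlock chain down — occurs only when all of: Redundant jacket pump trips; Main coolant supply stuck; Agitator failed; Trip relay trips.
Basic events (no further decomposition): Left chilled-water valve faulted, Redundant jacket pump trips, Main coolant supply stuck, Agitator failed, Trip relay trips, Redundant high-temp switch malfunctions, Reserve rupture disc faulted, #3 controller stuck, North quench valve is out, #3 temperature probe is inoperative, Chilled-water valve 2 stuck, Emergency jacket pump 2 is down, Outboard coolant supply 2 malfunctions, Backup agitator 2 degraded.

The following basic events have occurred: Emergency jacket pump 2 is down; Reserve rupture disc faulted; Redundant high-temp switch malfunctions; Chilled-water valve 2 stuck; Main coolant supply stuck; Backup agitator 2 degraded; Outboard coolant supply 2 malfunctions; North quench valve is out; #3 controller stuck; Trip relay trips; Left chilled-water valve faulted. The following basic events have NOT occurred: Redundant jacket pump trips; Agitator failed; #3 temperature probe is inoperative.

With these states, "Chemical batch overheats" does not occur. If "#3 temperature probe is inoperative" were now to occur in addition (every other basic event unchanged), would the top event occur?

Counterfactual: set "#3 temperature probe is inoperative" to occurred.
Interlock chain down [AND]: Redundant jacket pump trips=not, Main coolant supply stuck=occurs, Agitator failed=not, Trip relay trips=occurs → not all inputs occur → does not occur.
Temperature loop fails [OR]: Left chilled-water valve faulted=occurs, Interlock chain down=not, Redundant high-temp switch malfunctions=occurs → at least one input occurs → occurs.
Agitation branch inoperative [AND]: North quench valve is out=occurs, #3 temperature probe is inoperative=occurs, Chilled-water valve 2 stuck=occurs → all inputs occur → occurs.
Cooling jacket lost [AND]: Reserve rupture disc faulted=occurs, #3 controller stuck=occurs, Agitation branch inoperative=occurs → all inputs occur → occurs.
Vent system down [AND]: Temperature loop fails=occurs, Cooling jacket lost=occurs → all inputs occur → occurs.
Quench path lost [AND]: Emergency jacket pump 2 is down=occurs, Outboard coolant supply 2 malfunctions=occurs, Backup agitator 2 degraded=occurs → all inputs occur → occurs.
Chemical batch overheats [AND]: Vent system down=occurs, Quench path lost=occurs → all inputs occur → occurs.

Yes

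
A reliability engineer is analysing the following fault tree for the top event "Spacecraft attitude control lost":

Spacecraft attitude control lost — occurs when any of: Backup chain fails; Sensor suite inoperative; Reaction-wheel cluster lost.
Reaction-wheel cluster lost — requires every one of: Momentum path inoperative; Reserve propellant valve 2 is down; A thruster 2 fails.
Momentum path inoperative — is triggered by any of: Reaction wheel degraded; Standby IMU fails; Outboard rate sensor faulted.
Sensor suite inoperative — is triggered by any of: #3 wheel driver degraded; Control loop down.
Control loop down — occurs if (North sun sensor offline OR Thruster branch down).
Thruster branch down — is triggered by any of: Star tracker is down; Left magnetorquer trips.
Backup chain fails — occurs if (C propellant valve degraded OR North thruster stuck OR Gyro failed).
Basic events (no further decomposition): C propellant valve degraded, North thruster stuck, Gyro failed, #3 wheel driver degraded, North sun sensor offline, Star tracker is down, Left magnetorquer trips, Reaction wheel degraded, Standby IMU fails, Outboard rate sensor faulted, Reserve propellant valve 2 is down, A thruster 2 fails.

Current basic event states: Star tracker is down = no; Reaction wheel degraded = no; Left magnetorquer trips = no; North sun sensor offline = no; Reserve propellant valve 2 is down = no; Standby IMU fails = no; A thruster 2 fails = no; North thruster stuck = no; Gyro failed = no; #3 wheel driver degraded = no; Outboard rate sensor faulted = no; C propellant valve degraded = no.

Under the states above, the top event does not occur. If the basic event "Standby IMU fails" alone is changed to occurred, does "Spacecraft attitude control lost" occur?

No

Counterfactual: set "Standby IMU fails" to occurred.
Backup chain fails [OR]: C propellant valve degraded=not, North thruster stuck=not, Gyro failed=not → no input occurs → does not occur.
Thruster branch down [OR]: Star tracker is down=not, Left magnetorquer trips=not → no input occurs → does not occur.
Control loop down [OR]: North sun sensor offline=not, Thruster branch down=not → no input occurs → does not occur.
Sensor suite inoperative [OR]: #3 wheel driver degraded=not, Control loop down=not → no input occurs → does not occur.
Momentum path inoperative [OR]: Reaction wheel degraded=not, Standby IMU fails=occurs, Outboard rate sensor faulted=not → at least one input occurs → occurs.
Reaction-wheel cluster lost [AND]: Momentum path inoperative=occurs, Reserve propellant valve 2 is down=not, A thruster 2 fails=not → not all inputs occur → does not occur.
Spacecraft attitude control lost [OR]: Backup chain fails=not, Sensor suite inoperative=not, Reaction-wheel cluster lost=not → no input occurs → does not occur.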